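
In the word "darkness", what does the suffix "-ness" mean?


Suffix: -ness
Example: darkness = dark + -ness
Meaning = state of being


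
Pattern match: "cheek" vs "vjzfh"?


Pattern of "cheek": [0, 1, 2, 2, 3]
Pattern of "vjzfh": [0, 1, 2, 3, 4]
Patterns do not match
Same pattern = No


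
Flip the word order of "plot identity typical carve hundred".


Original: "plot identity typical carve hundred"
Words (1..n): plot | identity | typical | carve | hundred
Reversed (n..1): hundred | carve | typical | identity | plot
Result = "hundred carve typical identity plot"


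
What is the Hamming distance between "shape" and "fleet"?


Comparing character by character (same length = 5):
  Pos 0: 's' vs 'f' !=
  Pos 1: 'h' vs 'l' !=
  Pos 2: 'a' vs 'e' !=
  Pos 3: 'p' vs 'e' !=
  Pos 4: 'e' vs 't' !=
Hamming distance = 5


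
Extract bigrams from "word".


Word: "word" (length 4)
Number of bigrams = 4 - 2 + 1 = 3
  Position 0: "wo"
  Position 1: "or"
  Position 2: "rd"
Bigrams = "wo", "or", "rd"


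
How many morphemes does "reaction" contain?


Word: "reaction"
Morphemes: re- | act | -ion
Each morpheme carries meaning
= 3 morphemes


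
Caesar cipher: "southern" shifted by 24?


Word: "southern"
Shift: 24
Each letter → (letter + shift) mod 26:
  's' (18) + 24 = 16 → 'q'
  'o' (14) + 24 = 12 → 'm'
  'u' (20) + 24 = 18 → 's'
  't' (19) + 24 = 17 → 'r'
  'h' (7) + 24 = 5 → 'f'
  'e' (4) + 24 = 2 → 'c'
  'r' (17) + 24 = 15 → 'p'
  'n' (13) + 24 = 11 → 'l'
Result = "qmsrfcpl"


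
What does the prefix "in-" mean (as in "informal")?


Prefix: in-
Example: informal (in- + formal)
Meaning = not / into


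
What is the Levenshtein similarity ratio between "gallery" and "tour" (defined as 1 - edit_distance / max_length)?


Word 1: "gallery" (length 7)
Word 2: "tour" (length 4)
One optimal edit sequence:
  1. delete 'g'  (+1)
  2. delete 'a'  (+1)
  3. substitute 'l' -> 't'  (+1)
  4. substitute 'l' -> 'o'  (+1)
  5. substitute 'e' -> 'u'  (+1)
  6. keep 'r'
  7. delete 'y'  (+1)
Edit distance = 6
Max length = max(7, 4) = 7
Similarity = 1 - 6/7
= 0.1429


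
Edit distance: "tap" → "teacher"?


Word 1: "tap" (length 3)
Word 2: "teacher" (length 7)
One optimal edit sequence (insert/delete/substitute each cost 1):
  1. keep 't'
  2. insert 'e'  (+1)
  3. keep 'a'
  4. insert 'c'  (+1)
  5. insert 'h'  (+1)
  6. insert 'e'  (+1)
  7. substitute 'p' -> 'r'  (+1)
Total edit operations: 5
Edit distance = 5


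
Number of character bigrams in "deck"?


Word: "deck" (length 4)
Number of 2-grams = length - 2 + 1 = 4 - 2 + 1
= 3


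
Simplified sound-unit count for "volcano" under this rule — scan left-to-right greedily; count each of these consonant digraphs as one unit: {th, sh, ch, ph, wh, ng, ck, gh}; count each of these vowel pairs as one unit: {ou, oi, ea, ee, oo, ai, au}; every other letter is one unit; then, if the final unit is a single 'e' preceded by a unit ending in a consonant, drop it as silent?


Word: "volcano" (7 letters)
Left-to-right scan:
  (1) 'v' (letter)
  (2) 'o' (letter)
  (3) 'l' (letter)
  (4) 'c' (letter)
  (5) 'a' (letter)
  (6) 'n' (letter)
  (7) 'o' (letter)
Units from scan: 7
Sound units = 7 units


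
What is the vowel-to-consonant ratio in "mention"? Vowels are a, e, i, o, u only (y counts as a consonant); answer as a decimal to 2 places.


Word: "mention"
Vowels (a,e,i,o,u): 3
Consonants: 4
Ratio = 3/4
= 0.75


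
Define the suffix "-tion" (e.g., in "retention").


Suffix: -tion
As in: retention -> retain + -tion, with a spelling change
Meaning = act or process


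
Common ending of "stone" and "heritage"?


Word 1: "stone"
Word 2: "heritage"
Comparing from end:
  Pos -1: 'e' == 'e'
  Pos -2: 'n' != 'g' (stop)
LCS = "e" (length 1)


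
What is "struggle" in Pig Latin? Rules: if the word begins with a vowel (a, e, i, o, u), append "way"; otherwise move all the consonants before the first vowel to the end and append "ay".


Word: "struggle"
Starts with consonant(s) → move to end, add 'ay'
Consonant cluster: "str"
Pig Latin = "ugglestray"


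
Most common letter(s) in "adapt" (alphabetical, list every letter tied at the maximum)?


Word: "adapt"
Letter counts:
  'a': 2
  'd': 1
  'p': 1
  't': 1
Maximum count = 2
Most frequent = 'a' (2 times each)


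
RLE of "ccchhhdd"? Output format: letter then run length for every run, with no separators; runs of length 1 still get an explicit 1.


String: "ccchhhdd"
Scanning for consecutive runs:
  'c' x 3
  'h' x 3
  'd' x 2
RLE = "c3h3d2"


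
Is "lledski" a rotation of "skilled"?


Word: "skilled", Candidate: "lledski"
Method: check if candidate is substring of word+word
"skilledskilled" contains "lledski"? Yes
Is rotation = Yes


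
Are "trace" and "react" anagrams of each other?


Word 1: "trace" → sorted: acert
Word 2: "react" → sorted: acert
Same letters? acert == acert
Anagram = Yes


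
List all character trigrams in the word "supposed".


Word: "supposed" (length 8)
Number of trigrams = 8 - 3 + 1 = 6
  Position 0: "sup"
  Position 1: "upp"
  Position 2: "ppo"
  Position 3: "pos"
  Position 4: "ose"
  Position 5: "sed"
Trigrams = "sup", "upp", "ppo", "pos", "ose", "sed"


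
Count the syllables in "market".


Word: "market"
Syllable breakdown: mar-ket
Counting: 2 parts
= 2 syllables


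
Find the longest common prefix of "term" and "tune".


Word 1: "term"
Word 2: "tune"
Comparing from start:
  Pos 0: 't' == 't'
  Pos 1: 'e' != 'u' (stop)
LCP = "t" (length 1)


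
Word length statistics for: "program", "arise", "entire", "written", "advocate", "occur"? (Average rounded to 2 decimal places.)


Lengths: "program"=7, "arise"=5, "entire"=6, "written"=7, "advocate"=8, "occur"=5
Sum = 38, Count = 6
Average = 38/6 = 6.33
= avg=6.33, min=5, max=8


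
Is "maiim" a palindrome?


Word: "maiim"
Reversed: "miiam"
Forward == Backward? maiim != miiam
Palindrome = No


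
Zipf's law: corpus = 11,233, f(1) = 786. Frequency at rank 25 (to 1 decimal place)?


Zipf's law: f(r) = f(1) / r
f(1) = 786
f(25) = 786 / 25
= 31.4 occurrences


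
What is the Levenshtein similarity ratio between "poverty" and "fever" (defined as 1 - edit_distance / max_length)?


Word 1: "poverty" (length 7)
Word 2: "fever" (length 5)
One optimal edit sequence:
  1. substitute 'p' -> 'f'  (+1)
  2. substitute 'o' -> 'e'  (+1)
  3. keep 'v'
  4. keep 'e'
  5. keep 'r'
  6. delete 't'  (+1)
  7. delete 'y'  (+1)
Edit distance = 4
Max length = max(7, 5) = 7
Similarity = 1 - 4/7
= 0.4286


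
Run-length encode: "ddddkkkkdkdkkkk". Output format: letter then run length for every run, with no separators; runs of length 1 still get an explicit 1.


String: "ddddkkkkdkdkkkk"
Scanning for consecutive runs:
  'd' x 4
  'k' x 4
  'd' x 1
  'k' x 1
  'd' x 1
  'k' x 4
RLE = "d4k4d1k1d1k4"


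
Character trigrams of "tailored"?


Word: "tailored" (length 8)
Number of trigrams = 8 - 3 + 1 = 6
  Position 0: "tai"
  Position 1: "ail"
  Position 2: "ilo"
  Position 3: "lor"
  Position 4: "ore"
  Position 5: "red"
Trigrams = "tai", "ail", "ilo", "lor", "ore", "red"


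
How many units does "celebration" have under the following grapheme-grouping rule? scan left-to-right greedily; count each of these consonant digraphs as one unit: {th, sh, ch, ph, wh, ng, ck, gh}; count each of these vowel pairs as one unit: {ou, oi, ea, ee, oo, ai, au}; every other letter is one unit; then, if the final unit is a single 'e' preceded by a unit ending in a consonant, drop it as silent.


Word: "celebration" (11 letters)
Left-to-right scan:
  (1) 'c' (letter)
  (2) 'e' (letter)
  (3) 'l' (letter)
  (4) 'e' (letter)
  (5) 'b' (letter)
  (6) 'r' (letter)
  (7) 'a' (letter)
  (8) 't' (letter)
  (9) 'i' (letter)
  (10) 'o' (letter)
  (11) 'n' (letter)
Units from scan: 11
Sound units = 11 units


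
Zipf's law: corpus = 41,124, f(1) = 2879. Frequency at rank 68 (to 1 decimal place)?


Zipf's law: f(r) = f(1) / r
f(1) = 2879
f(68) = 2879 / 68
= 42.3 occurrences


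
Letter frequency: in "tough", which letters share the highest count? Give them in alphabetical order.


Word: "tough"
Letter counts:
  'g': 1
  'h': 1
  'o': 1
  't': 1
  'u': 1
Maximum count = 1
Most frequent = 'g', 'h', 'o', 't', 'u' (1 time each)


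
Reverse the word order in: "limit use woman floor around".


Original: "limit use woman floor around"
Words (1..n): limit | use | woman | floor | around
Reversed (n..1): around | floor | woman | use | limit
Result = "around floor woman use limit"


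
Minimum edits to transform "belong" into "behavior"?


Word 1: "belong" (length 6)
Word 2: "behavior" (length 8)
One optimal edit sequence (insert/delete/substitute each cost 1):
  1. keep 'b'
  2. keep 'e'
  3. insert 'h'  (+1)
  4. insert 'a'  (+1)
  5. substitute 'l' -> 'v'  (+1)
  6. substitute 'o' -> 'i'  (+1)
  7. substitute 'n' -> 'o'  (+1)
  8. substitute 'g' -> 'r'  (+1)
Total edit operations: 6
Edit distance = 6


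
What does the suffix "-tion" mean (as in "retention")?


Suffix: -tion
Example: retention (retain + -tion, with a spelling change)
Meaning = act or process


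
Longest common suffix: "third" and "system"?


Word 1: "third"
Word 2: "system"
Comparing from end:
  Pos -1: 'd' != 'm' (stop)
LCS = "" (length 0)


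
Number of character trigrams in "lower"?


Word: "lower" (length 5)
Number of 3-grams = length - 3 + 1 = 5 - 3 + 1
= 3


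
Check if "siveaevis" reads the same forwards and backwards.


Word: "siveaevis"
Reversed: "siveaevis"
Forward == Backward? siveaevis == siveaevis
Palindrome = Yes


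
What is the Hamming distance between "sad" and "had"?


Comparing character by character (same length = 3):
  Pos 0: 's' vs 'h' !=
  Pos 1: 'a' vs 'a' =
  Pos 2: 'd' vs 'd' =
Hamming distance = 1


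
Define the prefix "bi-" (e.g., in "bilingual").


Prefix: bi-
As in: bilingual -> bi- + lingual
Meaning = two


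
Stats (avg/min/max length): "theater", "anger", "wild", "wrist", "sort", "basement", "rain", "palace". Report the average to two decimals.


Lengths: "theater"=7, "anger"=5, "wild"=4, "wrist"=5, "sort"=4, "basement"=8, "rain"=4, "palace"=6
Sum = 43, Count = 8
Average = 43/8 = 5.38
= avg=5.38, min=4, max=8


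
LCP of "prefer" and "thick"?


Word 1: "prefer"
Word 2: "thick"
Comparing from start:
  Pos 0: 'p' != 't' (stop)
LCP = "" (length 0)


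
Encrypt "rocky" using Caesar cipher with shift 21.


Word: "rocky"
Shift: 21
Each letter → (letter + shift) mod 26:
  'r' (17) + 21 = 12 → 'm'
  'o' (14) + 21 = 9 → 'j'
  'c' (2) + 21 = 23 → 'x'
  'k' (10) + 21 = 5 → 'f'
  'y' (24) + 21 = 19 → 't'
Result = "mjxft"


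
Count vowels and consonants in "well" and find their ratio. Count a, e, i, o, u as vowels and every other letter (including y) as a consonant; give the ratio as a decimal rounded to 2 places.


Word: "well"
Vowels (a,e,i,o,u): 1
Consonants: 3
Ratio = 1/3
= 0.33


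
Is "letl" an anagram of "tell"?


Word 1: "tell" → sorted: ellt
Word 2: "letl" → sorted: ellt
Same letters? ellt == ellt
Anagram = Yes


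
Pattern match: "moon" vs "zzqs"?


Pattern of "moon": [0, 1, 1, 2]
Pattern of "zzqs": [0, 0, 1, 2]
Patterns do not match
Same pattern = No


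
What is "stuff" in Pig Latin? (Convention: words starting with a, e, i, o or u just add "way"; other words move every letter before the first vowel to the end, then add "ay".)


Word: "stuff"
Starts with consonant(s) → move to end, add 'ay'
Consonant cluster: "st"
Pig Latin = "uffstay"


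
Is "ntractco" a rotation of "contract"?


Word: "contract", Candidate: "ntractco"
Method: check if candidate is substring of word+word
"contractcontract" contains "ntractco"? Yes
Is rotation = Yes


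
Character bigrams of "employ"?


Word: "employ" (length 6)
Number of bigrams = 6 - 2 + 1 = 5
  Position 0: "em"
  Position 1: "mp"
  Position 2: "pl"
  Position 3: "lo"
  Position 4: "oy"
Bigrams = "em", "mp", "pl", "lo", "oy"


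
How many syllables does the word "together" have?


Word: "together"
Syllable breakdown: to · geth · er
Counting: 3 parts
= 3 syllables


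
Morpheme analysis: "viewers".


Word: "viewers"
Morphemes: view | -er | -s
Each morpheme carries meaning
= 3 morphemes


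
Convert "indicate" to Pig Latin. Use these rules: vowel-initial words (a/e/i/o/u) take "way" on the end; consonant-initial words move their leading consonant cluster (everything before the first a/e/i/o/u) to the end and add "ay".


Word: "indicate"
Starts with vowel → add 'way'
Pig Latin = "indicateway"


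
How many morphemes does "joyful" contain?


Word: "joyful"
Morphemes: joy + -ful
Each morpheme carries meaning
= 2 morphemes


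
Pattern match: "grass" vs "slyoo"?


Pattern of "grass": [0, 1, 2, 3, 3]
Pattern of "slyoo": [0, 1, 2, 3, 3]
Patterns match
Same pattern = Yes


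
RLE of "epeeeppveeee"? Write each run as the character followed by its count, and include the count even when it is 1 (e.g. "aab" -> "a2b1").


String: "epeeeppveeee"
Scanning for consecutive runs:
  'e' x 1
  'p' x 1
  'e' x 3
  'p' x 2
  'v' x 1
  'e' x 4
RLE = "e1p1e3p2v1e4"


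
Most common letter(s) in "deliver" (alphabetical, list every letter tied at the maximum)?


Word: "deliver"
Letter counts:
  'd': 1
  'e': 2
  'i': 1
  'l': 1
  'r': 1
  'v': 1
Maximum count = 2
Most frequent = 'e' (2 times each)


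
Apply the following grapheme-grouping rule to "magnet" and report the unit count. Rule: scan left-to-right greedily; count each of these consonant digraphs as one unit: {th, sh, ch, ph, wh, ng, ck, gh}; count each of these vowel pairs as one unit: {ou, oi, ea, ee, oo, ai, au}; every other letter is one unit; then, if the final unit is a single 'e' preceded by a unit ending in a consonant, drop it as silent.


Word: "magnet" (6 letters)
Left-to-right scan:
  [1] 'm' (letter)
  [2] 'a' (letter)
  [3] 'g' (letter)
  [4] 'n' (letter)
  [5] 'e' (letter)
  [6] 't' (letter)
Units from scan: 6
Sound units = 6 units


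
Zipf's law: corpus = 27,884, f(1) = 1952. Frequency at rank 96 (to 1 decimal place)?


Zipf's law: f(r) = f(1) / r
f(1) = 1952
f(96) = 1952 / 96
= 20.3 occurrences


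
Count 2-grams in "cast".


Word: "cast" (length 4)
Number of 2-grams = length - 2 + 1 = 4 - 2 + 1
= 3


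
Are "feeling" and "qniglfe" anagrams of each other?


Word 1: "feeling" → sorted: eefgiln
Word 2: "qniglfe" → sorted: efgilnq
Same letters? eefgiln != efgilnq
Anagram = No


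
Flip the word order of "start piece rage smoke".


Original: "start piece rage smoke"
Words (1..n): start | piece | rage | smoke
Reversed (n..1): smoke | rage | piece | start
Result = "smoke rage piece start"


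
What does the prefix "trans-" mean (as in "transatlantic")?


Prefix: trans-
As in: transatlantic -> trans- + atlantic
Meaning = across


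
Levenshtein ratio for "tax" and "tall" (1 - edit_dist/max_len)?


Word 1: "tax" (length 3)
Word 2: "tall" (length 4)
One optimal edit sequence:
  1. keep 't'
  2. keep 'a'
  3. insert 'l'  (+1)
  4. substitute 'x' -> 'l'  (+1)
Edit distance = 2
Max length = max(3, 4) = 4
Similarity = 1 - 2/4
= 0.5000


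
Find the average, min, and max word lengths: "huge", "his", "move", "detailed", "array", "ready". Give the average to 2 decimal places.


Lengths: "huge"=4, "his"=3, "move"=4, "detailed"=8, "array"=5, "ready"=5
Sum = 29, Count = 6
Average = 29/6 = 4.83
= avg=4.83, min=3, max=8


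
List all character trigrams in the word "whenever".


Word: "whenever" (length 8)
Number of trigrams = 8 - 3 + 1 = 6
  Position 0: "whe"
  Position 1: "hen"
  Position 2: "ene"
  Position 3: "nev"
  Position 4: "eve"
  Position 5: "ver"
Trigrams = "whe", "hen", "ene", "nev", "eve", "ver"


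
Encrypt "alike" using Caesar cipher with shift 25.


Word: "alike"
Shift: 25
Each letter → (letter + shift) mod 26:
  'a' (0) + 25 = 25 → 'z'
  'l' (11) + 25 = 10 → 'k'
  'i' (8) + 25 = 7 → 'h'
  'k' (10) + 25 = 9 → 'j'
  'e' (4) + 25 = 3 → 'd'
Result = "zkhjd"


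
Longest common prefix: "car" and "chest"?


Word 1: "car"
Word 2: "chest"
Comparing from start:
  Pos 0: 'c' == 'c'
  Pos 1: 'a' != 'h' (stop)
LCP = "c" (length 1)


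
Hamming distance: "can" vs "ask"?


Comparing character by character (same length = 3):
  Pos 0: 'c' vs 'a' !=
  Pos 1: 'a' vs 's' !=
  Pos 2: 'n' vs 'k' !=
Hamming distance = 3


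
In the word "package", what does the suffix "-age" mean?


Suffix: -age
Example: package = pack + -age
Meaning = result / collection


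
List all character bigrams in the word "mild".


Word: "mild" (length 4)
Number of bigrams = 4 - 2 + 1 = 3
  Position 0: "mi"
  Position 1: "il"
  Position 2: "ld"
Bigrams = "mi", "il", "ld"


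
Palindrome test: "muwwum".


Word: "muwwum"
Reversed: "muwwum"
Forward == Backward? muwwum == muwwum
Palindrome = Yes


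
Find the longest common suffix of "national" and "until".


Word 1: "national"
Word 2: "until"
Comparing from end:
  Pos -1: 'l' == 'l'
  Pos -2: 'a' != 'i' (stop)
LCS = "l" (length 1)


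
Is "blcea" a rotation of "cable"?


Word: "cable", Candidate: "blcea"
Method: check if candidate is substring of word+word
"cablecable" contains "blcea"? No
Is rotation = No


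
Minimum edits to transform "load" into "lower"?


Word 1: "load" (length 4)
Word 2: "lower" (length 5)
One optimal edit sequence (insert/delete/substitute each cost 1):
  1. keep 'l'
  2. keep 'o'
  3. insert 'w'  (+1)
  4. substitute 'a' -> 'e'  (+1)
  5. substitute 'd' -> 'r'  (+1)
Total edit operations: 3
Edit distance = 3


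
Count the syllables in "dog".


Word: "dog"
Syllable breakdown: dog
Counting: 1 part
= 1 syllable


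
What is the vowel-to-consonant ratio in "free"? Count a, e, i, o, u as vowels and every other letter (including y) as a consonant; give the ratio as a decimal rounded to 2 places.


Word: "free"
Vowels (a,e,i,o,u): 2
Consonants: 2
Ratio = 2/2
= 1.00


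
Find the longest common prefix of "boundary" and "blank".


Word 1: "boundary"
Word 2: "blank"
Comparing from start:
  Pos 0: 'b' == 'b'
  Pos 1: 'o' != 'l' (stop)
LCP = "b" (length 1)


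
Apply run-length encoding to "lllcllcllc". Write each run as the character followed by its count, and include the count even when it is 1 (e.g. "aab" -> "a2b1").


String: "lllcllcllc"
Scanning for consecutive runs:
  'l' x 3
  'c' x 1
  'l' x 2
  'c' x 1
  'l' x 2
  'c' x 1
RLE = "l3c1l2c1l2c1"


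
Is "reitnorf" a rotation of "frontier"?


Word: "frontier", Candidate: "reitnorf"
Method: check if candidate is substring of word+word
"frontierfrontier" contains "reitnorf"? No
Is rotation = No


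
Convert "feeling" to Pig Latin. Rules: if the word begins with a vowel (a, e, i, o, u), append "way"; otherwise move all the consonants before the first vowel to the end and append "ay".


Word: "feeling"
Starts with consonant(s) → move to end, add 'ay'
Consonant cluster: "f"
Pig Latin = "eelingfay"


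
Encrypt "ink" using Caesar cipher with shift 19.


Word: "ink"
Shift: 19
Each letter → (letter + shift) mod 26:
  'i' (8) + 19 = 1 → 'b'
  'n' (13) + 19 = 6 → 'g'
  'k' (10) + 19 = 3 → 'd'
Result = "bgd"


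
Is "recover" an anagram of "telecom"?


Word 1: "telecom" → sorted: ceelmot
Word 2: "recover" → sorted: ceeorrv
Same letters? ceelmot != ceeorrv
Anagram = No


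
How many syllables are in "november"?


Word: "november"
Syllable breakdown: no-vem-ber
Counting: 3 parts
= 3 syllables


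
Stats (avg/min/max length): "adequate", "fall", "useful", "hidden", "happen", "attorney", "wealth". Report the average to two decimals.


Lengths: "adequate"=8, "fall"=4, "useful"=6, "hidden"=6, "happen"=6, "attorney"=8, "wealth"=6
Sum = 44, Count = 7
Average = 44/7 = 6.29
= avg=6.29, min=4, max=8


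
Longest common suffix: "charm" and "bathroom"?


Word 1: "charm"
Word 2: "bathroom"
Comparing from end:
  Pos -1: 'm' == 'm'
  Pos -2: 'r' != 'o' (stop)
LCS = "m" (length 1)


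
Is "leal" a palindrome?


Word: "leal"
Reversed: "lael"
Forward == Backward? leal != lael
Palindrome = No


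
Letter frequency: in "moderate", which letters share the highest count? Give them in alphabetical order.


Word: "moderate"
Letter counts:
  'a': 1
  'd': 1
  'e': 2
  'm': 1
  'o': 1
  'r': 1
  't': 1
Maximum count = 2
Most frequent = 'e' (2 times each)


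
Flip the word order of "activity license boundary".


Original: "activity license boundary"
Words (1..n): activity | license | boundary
Reversed (n..1): boundary | license | activity
Result = "boundary license activity"


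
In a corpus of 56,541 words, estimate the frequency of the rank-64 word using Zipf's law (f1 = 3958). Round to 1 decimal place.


Zipf's law: f(r) = f(1) / r
f(1) = 3958
f(64) = 3958 / 64
= 61.8 occurrences


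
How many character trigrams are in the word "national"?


Word: "national" (length 8)
Number of 3-grams = length - 3 + 1 = 8 - 3 + 1
= 6


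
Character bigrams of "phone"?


Word: "phone" (length 5)
Number of bigrams = 5 - 2 + 1 = 4
  Position 0: "ph"
  Position 1: "ho"
  Position 2: "on"
  Position 3: "ne"
Bigrams = "ph", "ho", "on", "ne"


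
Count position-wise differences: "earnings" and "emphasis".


Comparing character by character (same length = 8):
  Pos 0: 'e' vs 'e' =
  Pos 1: 'a' vs 'm' !=
  Pos 2: 'r' vs 'p' !=
  Pos 3: 'n' vs 'h' !=
  Pos 4: 'i' vs 'a' !=
  Pos 5: 'n' vs 's' !=
  Pos 6: 'g' vs 'i' !=
  Pos 7: 's' vs 's' =
Hamming distance = 6


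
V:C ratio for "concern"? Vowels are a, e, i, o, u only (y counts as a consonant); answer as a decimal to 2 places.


Word: "concern"
Vowels (a,e,i,o,u): 2
Consonants: 5
Ratio = 2/5
= 0.40


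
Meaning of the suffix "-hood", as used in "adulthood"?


Suffix: -hood
As in: adulthood -> adult + -hood
Meaning = state / condition


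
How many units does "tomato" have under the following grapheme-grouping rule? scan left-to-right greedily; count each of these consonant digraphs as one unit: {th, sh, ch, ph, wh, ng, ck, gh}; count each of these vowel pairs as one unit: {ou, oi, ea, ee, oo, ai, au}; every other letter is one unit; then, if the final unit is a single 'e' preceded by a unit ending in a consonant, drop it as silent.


Word: "tomato" (6 letters)
Left-to-right scan:
  [1] 't' (letter)
  [2] 'o' (letter)
  [3] 'm' (letter)
  [4] 'a' (letter)
  [5] 't' (letter)
  [6] 'o' (letter)
Units from scan: 6
Sound units = 6 units


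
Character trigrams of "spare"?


Word: "spare" (length 5)
Number of trigrams = 5 - 3 + 1 = 3
  Position 0: "spa"
  Position 1: "par"
  Position 2: "are"
Trigrams = "spa", "par", "are"


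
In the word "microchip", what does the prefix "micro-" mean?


Prefix: micro-
Example: microchip = micro- + chip
Meaning = small


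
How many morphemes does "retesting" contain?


Word: "retesting"
Morphemes: re- / test / -ing
Each morpheme carries meaning
= 3 morphemes


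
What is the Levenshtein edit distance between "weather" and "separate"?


Word 1: "weather" (length 7)
Word 2: "separate" (length 8)
One optimal edit sequence (insert/delete/substitute each cost 1):
  1. substitute 'w' -> 's'  (+1)
  2. keep 'e'
  3. insert 'p'  (+1)
  4. keep 'a'
  5. substitute 't' -> 'r'  (+1)
  6. substitute 'h' -> 'a'  (+1)
  7. substitute 'e' -> 't'  (+1)
  8. substitute 'r' -> 'e'  (+1)
Total edit operations: 6
Edit distance = 6


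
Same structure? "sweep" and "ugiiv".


Pattern of "sweep": [0, 1, 2, 2, 3]
Pattern of "ugiiv": [0, 1, 2, 2, 3]
Patterns match
Same pattern = Yes


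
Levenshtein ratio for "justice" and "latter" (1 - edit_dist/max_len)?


Word 1: "justice" (length 7)
Word 2: "latter" (length 6)
One optimal edit sequence:
  1. delete 'j'  (+1)
  2. substitute 'u' -> 'l'  (+1)
  3. substitute 's' -> 'a'  (+1)
  4. keep 't'
  5. substitute 'i' -> 't'  (+1)
  6. substitute 'c' -> 'e'  (+1)
  7. substitute 'e' -> 'r'  (+1)
Edit distance = 6
Max length = max(7, 6) = 7
Similarity = 1 - 6/7
= 0.1429


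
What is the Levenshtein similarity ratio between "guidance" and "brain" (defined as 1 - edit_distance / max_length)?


Word 1: "guidance" (length 8)
Word 2: "brain" (length 5)
One optimal edit sequence:
  1. delete 'g'  (+1)
  2. delete 'u'  (+1)
  3. substitute 'i' -> 'b'  (+1)
  4. substitute 'd' -> 'r'  (+1)
  5. keep 'a'
  6. delete 'n'  (+1)
  7. substitute 'c' -> 'i'  (+1)
  8. substitute 'e' -> 'n'  (+1)
Edit distance = 7
Max length = max(8, 5) = 8
Similarity = 1 - 7/8
= 0.1250


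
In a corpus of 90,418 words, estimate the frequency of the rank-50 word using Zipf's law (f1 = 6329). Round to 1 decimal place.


Zipf's law: f(r) = f(1) / r
f(1) = 6329
f(50) = 6329 / 50
= 126.6 occurrences


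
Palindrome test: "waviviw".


Word: "waviviw"
Reversed: "wivivaw"
Forward == Backward? waviviw != wivivaw
Palindrome = No


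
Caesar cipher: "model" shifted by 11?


Word: "model"
Shift: 11
Each letter → (letter + shift) mod 26:
  'm' (12) + 11 = 23 → 'x'
  'o' (14) + 11 = 25 → 'z'
  'd' (3) + 11 = 14 → 'o'
  'e' (4) + 11 = 15 → 'p'
  'l' (11) + 11 = 22 → 'w'
Result = "xzopw"


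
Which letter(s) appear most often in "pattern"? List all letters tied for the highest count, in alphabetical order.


Word: "pattern"
Letter counts:
  'a': 1
  'e': 1
  'n': 1
  'p': 1
  'r': 1
  't': 2
Maximum count = 2
Most frequent = 't' (2 times each)


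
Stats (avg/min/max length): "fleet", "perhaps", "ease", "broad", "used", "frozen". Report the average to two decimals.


Lengths: "fleet"=5, "perhaps"=7, "ease"=4, "broad"=5, "used"=4, "frozen"=6
Sum = 31, Count = 6
Average = 31/6 = 5.17
= avg=5.17, min=4, max=7


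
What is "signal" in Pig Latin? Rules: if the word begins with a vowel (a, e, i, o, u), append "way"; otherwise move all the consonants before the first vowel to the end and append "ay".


Word: "signal"
Starts with consonant(s) → move to end, add 'ay'
Consonant cluster: "s"
Pig Latin = "ignalsay"


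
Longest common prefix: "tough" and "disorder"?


Word 1: "tough"
Word 2: "disorder"
Comparing from start:
  Pos 0: 't' != 'd' (stop)
LCP = "" (length 0)


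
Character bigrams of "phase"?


Word: "phase" (length 5)
Number of bigrams = 5 - 2 + 1 = 4
  Position 0: "ph"
  Position 1: "ha"
  Position 2: "as"
  Position 3: "se"
Bigrams = "ph", "ha", "as", "se"


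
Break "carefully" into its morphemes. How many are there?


Word: "carefully"
Morphemes: care + -ful + -ly
Each morpheme carries meaning
= 3 morphemes


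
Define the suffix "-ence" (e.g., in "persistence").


Suffix: -ence
As in: persistence -> persist + -ence
Meaning = state of


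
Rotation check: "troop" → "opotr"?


Word: "troop", Candidate: "opotr"
Method: check if candidate is substring of word+word
"trooptroop" contains "opotr"? No
Is rotation = No


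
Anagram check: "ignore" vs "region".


Word 1: "ignore" → sorted: eginor
Word 2: "region" → sorted: eginor
Same letters? eginor == eginor
Anagram = Yes


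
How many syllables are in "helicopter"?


Word: "helicopter"
Syllable breakdown: hel · i · cop · ter
Counting: 4 parts
= 4 syllables


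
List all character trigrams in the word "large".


Word: "large" (length 5)
Number of trigrams = 5 - 3 + 1 = 3
  Position 0: "lar"
  Position 1: "arg"
  Position 2: "rge"
Trigrams = "lar", "arg", "rge"


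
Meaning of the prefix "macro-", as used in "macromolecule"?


Prefix: macro-
As in: macromolecule -> macro- + molecule
Meaning = large


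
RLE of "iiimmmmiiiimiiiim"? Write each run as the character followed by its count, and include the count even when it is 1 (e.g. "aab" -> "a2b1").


String: "iiimmmmiiiimiiiim"
Scanning for consecutive runs:
  'i' x 3
  'm' x 4
  'i' x 4
  'm' x 1
  'i' x 4
  'm' x 1
RLE = "i3m4i4m1i4m1"


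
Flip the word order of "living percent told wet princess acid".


Original: "living percent told wet princess acid"
Words (1..n): living | percent | told | wet | princess | acid
Reversed (n..1): acid | princess | wet | told | percent | living
Result = "acid princess wet told percent living"


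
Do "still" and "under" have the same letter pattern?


Pattern of "still": [0, 1, 2, 3, 3]
Pattern of "under": [0, 1, 2, 3, 4]
Patterns do not match
Same pattern = No


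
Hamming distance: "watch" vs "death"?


Comparing character by character (same length = 5):
  Pos 0: 'w' vs 'd' !=
  Pos 1: 'a' vs 'e' !=
  Pos 2: 't' vs 'a' !=
  Pos 3: 'c' vs 't' !=
  Pos 4: 'h' vs 'h' =
Hamming distance = 4


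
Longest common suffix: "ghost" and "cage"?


Word 1: "ghost"
Word 2: "cage"
Comparing from end:
  Pos -1: 't' != 'e' (stop)
LCS = "" (length 0)


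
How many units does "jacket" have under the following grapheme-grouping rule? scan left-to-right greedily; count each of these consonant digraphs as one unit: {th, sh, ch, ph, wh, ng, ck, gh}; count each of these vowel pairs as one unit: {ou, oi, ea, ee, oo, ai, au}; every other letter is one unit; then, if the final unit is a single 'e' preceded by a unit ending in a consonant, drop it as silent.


Word: "jacket" (6 letters)
Left-to-right scan:
  (1) 'j' (letter)
  (2) 'a' (letter)
  (3) 'ck' (digraph)
  (4) 'e' (letter)
  (5) 't' (letter)
Units from scan: 5
Sound units = 5 units


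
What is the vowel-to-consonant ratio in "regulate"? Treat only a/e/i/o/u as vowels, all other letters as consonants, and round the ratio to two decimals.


Word: "regulate"
Vowels (a,e,i,o,u): 4
Consonants: 4
Ratio = 4/4
= 1.00


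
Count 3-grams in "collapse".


Word: "collapse" (length 8)
Number of 3-grams = length - 3 + 1 = 8 - 3 + 1
= 6


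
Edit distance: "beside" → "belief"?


Word 1: "beside" (length 6)
Word 2: "belief" (length 6)
One optimal edit sequence (insert/delete/substitute each cost 1):
  1. keep 'b'
  2. keep 'e'
  3. substitute 's' -> 'l'  (+1)
  4. keep 'i'
  5. substitute 'd' -> 'e'  (+1)
  6. substitute 'e' -> 'f'  (+1)
Total edit operations: 3
Edit distance = 3


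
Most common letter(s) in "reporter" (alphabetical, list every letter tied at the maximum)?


Word: "reporter"
Letter counts:
  'e': 2
  'o': 1
  'p': 1
  'r': 3
  't': 1
Maximum count = 3
Most frequent = 'r' (3 times each)


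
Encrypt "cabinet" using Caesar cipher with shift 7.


Word: "cabinet"
Shift: 7
Each letter → (letter + shift) mod 26:
  'c' (2) + 7 = 9 → 'j'
  'a' (0) + 7 = 7 → 'h'
  'b' (1) + 7 = 8 → 'i'
  'i' (8) + 7 = 15 → 'p'
  'n' (13) + 7 = 20 → 'u'
  'e' (4) + 7 = 11 → 'l'
  't' (19) + 7 = 0 → 'a'
Result = "jhipula"


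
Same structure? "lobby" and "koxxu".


Pattern of "lobby": [0, 1, 2, 2, 3]
Pattern of "koxxu": [0, 1, 2, 2, 3]
Patterns match
Same pattern = Yes


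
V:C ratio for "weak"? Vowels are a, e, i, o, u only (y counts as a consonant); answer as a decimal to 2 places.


Word: "weak"
Vowels (a,e,i,o,u): 2
Consonants: 2
Ratio = 2/2
= 1.00


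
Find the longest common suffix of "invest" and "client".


Word 1: "invest"
Word 2: "client"
Comparing from end:
  Pos -1: 't' == 't'
  Pos -2: 's' != 'n' (stop)
LCS = "t" (length 1)


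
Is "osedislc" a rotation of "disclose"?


Word: "disclose", Candidate: "osedislc"
Method: check if candidate is substring of word+word
"disclosedisclose" contains "osedislc"? No
Is rotation = No


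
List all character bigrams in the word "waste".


Word: "waste" (length 5)
Number of bigrams = 5 - 2 + 1 = 4
  Position 0: "wa"
  Position 1: "as"
  Position 2: "st"
  Position 3: "te"
Bigrams = "wa", "as", "st", "te"


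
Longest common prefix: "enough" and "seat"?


Word 1: "enough"
Word 2: "seat"
Comparing from start:
  Pos 0: 'e' != 's' (stop)
LCP = "" (length 0)


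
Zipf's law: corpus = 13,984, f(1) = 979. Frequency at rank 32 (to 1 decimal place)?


Zipf's law: f(r) = f(1) / r
f(1) = 979
f(32) = 979 / 32
= 30.6 occurrences


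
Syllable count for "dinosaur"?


Word: "dinosaur"
Syllable breakdown: di | no | saur
Counting: 3 parts
= 3 syllables


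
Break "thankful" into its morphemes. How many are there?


Word: "thankful"
Morphemes: thank | -ful
Each morpheme carries meaning
= 2 morphemes


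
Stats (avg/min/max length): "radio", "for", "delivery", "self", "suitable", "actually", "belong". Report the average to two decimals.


Lengths: "radio"=5, "for"=3, "delivery"=8, "self"=4, "suitable"=8, "actually"=8, "belong"=6
Sum = 42, Count = 7
Average = 42/7 = 6.00
= avg=6.00, min=3, max=8


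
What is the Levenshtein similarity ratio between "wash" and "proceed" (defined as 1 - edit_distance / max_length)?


Word 1: "wash" (length 4)
Word 2: "proceed" (length 7)
One optimal edit sequence:
  1. insert 'p'  (+1)
  2. insert 'r'  (+1)
  3. insert 'o'  (+1)
  4. substitute 'w' -> 'c'  (+1)
  5. substitute 'a' -> 'e'  (+1)
  6. substitute 's' -> 'e'  (+1)
  7. substitute 'h' -> 'd'  (+1)
Edit distance = 7
Max length = max(4, 7) = 7
Similarity = 1 - 7/7
= 0.0000


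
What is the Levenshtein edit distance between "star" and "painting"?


Word 1: "star" (length 4)
Word 2: "painting" (length 8)
One optimal edit sequence (insert/delete/substitute each cost 1):
  1. insert 'p'  (+1)
  2. insert 'a'  (+1)
  3. insert 'i'  (+1)
  4. substitute 's' -> 'n'  (+1)
  5. keep 't'
  6. insert 'i'  (+1)
  7. substitute 'a' -> 'n'  (+1)
  8. substitute 'r' -> 'g'  (+1)
Total edit operations: 7
Edit distance = 7


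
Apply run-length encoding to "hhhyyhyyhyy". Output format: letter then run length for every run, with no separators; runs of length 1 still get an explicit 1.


String: "hhhyyhyyhyy"
Scanning for consecutive runs:
  'h' x 3
  'y' x 2
  'h' x 1
  'y' x 2
  'h' x 1
  'y' x 2
RLE = "h3y2h1y2h1y2"


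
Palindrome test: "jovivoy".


Word: "jovivoy"
Reversed: "yovivoj"
Forward == Backward? jovivoy != yovivoj
Palindrome = No


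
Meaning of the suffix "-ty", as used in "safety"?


Suffix: -ty
Example: safety (safe + -ty)
Meaning = quality of


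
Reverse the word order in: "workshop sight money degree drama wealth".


Original: "workshop sight money degree drama wealth"
Words (1..n): workshop | sight | money | degree | drama | wealth
Reversed (n..1): wealth | drama | degree | money | sight | workshop
Result = "wealth drama degree money sight workshop"


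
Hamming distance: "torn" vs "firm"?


Comparing character by character (same length = 4):
  Pos 0: 't' vs 'f' !=
  Pos 1: 'o' vs 'i' !=
  Pos 2: 'r' vs 'r' =
  Pos 3: 'n' vs 'm' !=
Hamming distance = 3


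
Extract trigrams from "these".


Word: "these" (length 5)
Number of trigrams = 5 - 3 + 1 = 3
  Position 0: "the"
  Position 1: "hes"
  Position 2: "ese"
Trigrams = "the", "hes", "ese"


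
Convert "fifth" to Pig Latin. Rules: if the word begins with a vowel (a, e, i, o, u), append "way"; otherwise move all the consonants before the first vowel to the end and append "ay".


Word: "fifth"
Starts with consonant(s) → move to end, add 'ay'
Consonant cluster: "f"
Pig Latin = "ifthfay"


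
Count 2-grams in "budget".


Word: "budget" (length 6)
Number of 2-grams = length - 2 + 1 = 6 - 2 + 1
= 5


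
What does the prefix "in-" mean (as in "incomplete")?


Prefix: in-
Example: incomplete = in- + complete
Meaning = not / into


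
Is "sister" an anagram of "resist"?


Word 1: "resist" → sorted: eirsst
Word 2: "sister" → sorted: eirsst
Same letters? eirsst == eirsst
Anagram = Yes


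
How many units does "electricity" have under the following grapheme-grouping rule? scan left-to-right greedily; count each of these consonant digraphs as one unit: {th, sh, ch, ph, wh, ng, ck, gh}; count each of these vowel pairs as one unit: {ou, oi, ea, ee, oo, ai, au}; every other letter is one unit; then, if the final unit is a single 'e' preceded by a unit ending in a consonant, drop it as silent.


Word: "electricity" (11 letters)
Left-to-right scan:
  [1] 'e' (letter)
  [2] 'l' (letter)
  [3] 'e' (letter)
  [4] 'c' (letter)
  [5] 't' (letter)
  [6] 'r' (letter)
  [7] 'i' (letter)
  [8] 'c' (letter)
  [9] 'i' (letter)
  [10] 't' (letter)
  [11] 'y' (letter)
Units from scan: 11
Sound units = 11 units


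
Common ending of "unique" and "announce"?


Word 1: "unique"
Word 2: "announce"
Comparing from end:
  Pos -1: 'e' == 'e'
  Pos -2: 'u' != 'c' (stop)
LCS = "e" (length 1)


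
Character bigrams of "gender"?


Word: "gender" (length 6)
Number of bigrams = 6 - 2 + 1 = 5
  Position 0: "ge"
  Position 1: "en"
  Position 2: "nd"
  Position 3: "de"
  Position 4: "er"
Bigrams = "ge", "en", "nd", "de", "er"


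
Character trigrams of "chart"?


Word: "chart" (length 5)
Number of trigrams = 5 - 3 + 1 = 3
  Position 0: "cha"
  Position 1: "har"
  Position 2: "art"
Trigrams = "cha", "har", "art"


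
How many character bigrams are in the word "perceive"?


Word: "perceive" (length 8)
Number of 2-grams = length - 2 + 1 = 8 - 2 + 1
= 7


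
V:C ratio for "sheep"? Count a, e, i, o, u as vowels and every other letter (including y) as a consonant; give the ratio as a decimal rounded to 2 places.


Word: "sheep"
Vowels (a,e,i,o,u): 2
Consonants: 3
Ratio = 2/3
= 0.67


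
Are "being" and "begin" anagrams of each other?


Word 1: "being" → sorted: begin
Word 2: "begin" → sorted: begin
Same letters? begin == begin
Anagram = Yes


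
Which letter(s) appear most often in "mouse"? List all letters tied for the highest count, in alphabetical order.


Word: "mouse"
Letter counts:
  'e': 1
  'm': 1
  'o': 1
  's': 1
  'u': 1
Maximum count = 1
Most frequent = 'e', 'm', 'o', 's', 'u' (1 time each)


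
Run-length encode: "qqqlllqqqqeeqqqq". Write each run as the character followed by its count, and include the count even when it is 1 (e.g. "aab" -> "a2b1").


String: "qqqlllqqqqeeqqqq"
Scanning for consecutive runs:
  'q' x 3
  'l' x 3
  'q' x 4
  'e' x 2
  'q' x 4
RLE = "q3l3q4e2q4"


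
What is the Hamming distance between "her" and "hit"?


Comparing character by character (same length = 3):
  Pos 0: 'h' vs 'h' =
  Pos 1: 'e' vs 'i' !=
  Pos 2: 'r' vs 't' !=
Hamming distance = 2


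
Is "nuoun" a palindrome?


Word: "nuoun"
Reversed: "nuoun"
Forward == Backward? nuoun == nuoun
Palindrome = Yes


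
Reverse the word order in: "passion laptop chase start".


Original: "passion laptop chase start"
Words (1..n): passion | laptop | chase | start
Reversed (n..1): start | chase | laptop | passion
Result = "start chase laptop passion"


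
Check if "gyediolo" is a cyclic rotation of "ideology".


Word: "ideology", Candidate: "gyediolo"
Method: check if candidate is substring of word+word
"ideologyideology" contains "gyediolo"? No
Is rotation = No


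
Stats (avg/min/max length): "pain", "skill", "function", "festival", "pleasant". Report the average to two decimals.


Lengths: "pain"=4, "skill"=5, "function"=8, "festival"=8, "pleasant"=8
Sum = 33, Count = 5
Average = 33/5 = 6.60
= avg=6.60, min=4, max=8


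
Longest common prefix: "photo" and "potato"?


Word 1: "photo"
Word 2: "potato"
Comparing from start:
  Pos 0: 'p' == 'p'
  Pos 1: 'h' != 'o' (stop)
LCP = "p" (length 1)


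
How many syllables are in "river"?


Word: "river"
Syllable breakdown: riv | er
Counting: 2 parts
= 2 syllables


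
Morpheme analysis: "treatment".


Word: "treatment"
Morphemes: treat | -ment
Each morpheme carries meaning
= 2 morphemes


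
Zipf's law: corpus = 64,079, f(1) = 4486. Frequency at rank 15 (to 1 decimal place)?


Zipf's law: f(r) = f(1) / r
f(1) = 4486
f(15) = 4486 / 15
= 299.1 occurrences


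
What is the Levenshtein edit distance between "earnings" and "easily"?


Word 1: "earnings" (length 8)
Word 2: "easily" (length 6)
One optimal edit sequence (insert/delete/substitute each cost 1):
  1. keep 'e'
  2. keep 'a'
  3. delete 'r'  (+1)
  4. substitute 'n' -> 's'  (+1)
  5. keep 'i'
  6. delete 'n'  (+1)
  7. substitute 'g' -> 'l'  (+1)
  8. substitute 's' -> 'y'  (+1)
Total edit operations: 5
Edit distance = 5
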